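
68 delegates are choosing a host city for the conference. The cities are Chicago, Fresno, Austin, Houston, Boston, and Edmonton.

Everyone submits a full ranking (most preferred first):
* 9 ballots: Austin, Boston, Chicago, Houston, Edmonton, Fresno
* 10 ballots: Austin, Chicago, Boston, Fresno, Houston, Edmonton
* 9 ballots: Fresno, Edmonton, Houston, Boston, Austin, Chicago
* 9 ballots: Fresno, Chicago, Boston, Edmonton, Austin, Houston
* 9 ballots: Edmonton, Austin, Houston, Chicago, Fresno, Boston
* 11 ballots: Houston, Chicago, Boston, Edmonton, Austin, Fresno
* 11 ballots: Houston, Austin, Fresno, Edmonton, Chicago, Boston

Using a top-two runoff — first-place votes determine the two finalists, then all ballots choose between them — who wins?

Austin

Round 1 first-place votes: Chicago 0, Fresno 18, Austin 19, Houston 22, Boston 0, Edmonton 9. Houston and Austin advance.
Runoff: Houston is ranked above Austin on 31 ballots, Austin above Houston on 37.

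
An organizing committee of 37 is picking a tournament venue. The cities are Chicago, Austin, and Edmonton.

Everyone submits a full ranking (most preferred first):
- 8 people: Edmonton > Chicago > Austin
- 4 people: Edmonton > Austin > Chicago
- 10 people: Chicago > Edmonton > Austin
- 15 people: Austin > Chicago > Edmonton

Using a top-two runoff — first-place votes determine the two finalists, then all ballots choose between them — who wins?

Edmonton

Round 1 first-place votes: Chicago 10, Austin 15, Edmonton 12. Austin and Edmonton advance.
Runoff: Austin is ranked above Edmonton on 15 ballots, Edmonton above Austin on 22.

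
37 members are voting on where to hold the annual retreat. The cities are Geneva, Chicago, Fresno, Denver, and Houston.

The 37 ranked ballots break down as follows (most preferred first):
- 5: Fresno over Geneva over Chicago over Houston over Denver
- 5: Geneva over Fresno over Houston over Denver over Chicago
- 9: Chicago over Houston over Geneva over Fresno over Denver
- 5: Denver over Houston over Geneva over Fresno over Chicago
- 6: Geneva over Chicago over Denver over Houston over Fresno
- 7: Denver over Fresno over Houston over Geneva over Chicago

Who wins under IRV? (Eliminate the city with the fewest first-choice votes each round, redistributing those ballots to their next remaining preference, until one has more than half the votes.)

Geneva

Round 1: Geneva 11, Chicago 9, Fresno 5, Denver 12, Houston 0. Houston eliminated.
Round 2: Geneva 11, Chicago 9, Fresno 5, Denver 12. Fresno eliminated.
Round 3: Geneva 16, Chicago 9, Denver 12. Chicago eliminated.
Round 4: Geneva 25, Denver 12. Geneva has a majority (≥19).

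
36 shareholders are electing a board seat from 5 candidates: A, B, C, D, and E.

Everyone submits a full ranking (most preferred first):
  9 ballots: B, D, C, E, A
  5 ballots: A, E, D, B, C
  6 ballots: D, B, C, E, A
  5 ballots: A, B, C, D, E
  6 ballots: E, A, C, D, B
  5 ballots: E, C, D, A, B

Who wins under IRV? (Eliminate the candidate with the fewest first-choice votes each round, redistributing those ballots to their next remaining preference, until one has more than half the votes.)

B

Round 1: A 10, B 9, C 0, D 6, E 11. C eliminated.
Round 2: A 10, B 9, D 6, E 11. D eliminated.
Round 3: A 10, B 15, E 11. A eliminated.
Round 4: B 20, E 16. B has a majority (≥19).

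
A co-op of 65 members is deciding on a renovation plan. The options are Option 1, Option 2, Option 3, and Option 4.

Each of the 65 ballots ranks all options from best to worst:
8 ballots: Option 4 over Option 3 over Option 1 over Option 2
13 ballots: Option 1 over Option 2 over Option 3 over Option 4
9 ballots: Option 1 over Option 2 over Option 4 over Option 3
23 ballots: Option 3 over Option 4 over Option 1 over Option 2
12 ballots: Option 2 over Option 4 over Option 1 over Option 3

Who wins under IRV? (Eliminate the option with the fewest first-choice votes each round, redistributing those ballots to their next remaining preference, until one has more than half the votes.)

Round 1: Option 1 22, Option 2 12, Option 3 23, Option 4 8. Option 4 eliminated.
Round 2: Option 1 22, Option 2 12, Option 3 31. Option 2 eliminated.
Round 3: Option 1 34, Option 3 31. Option 1 has a majority (≥33).

Option 1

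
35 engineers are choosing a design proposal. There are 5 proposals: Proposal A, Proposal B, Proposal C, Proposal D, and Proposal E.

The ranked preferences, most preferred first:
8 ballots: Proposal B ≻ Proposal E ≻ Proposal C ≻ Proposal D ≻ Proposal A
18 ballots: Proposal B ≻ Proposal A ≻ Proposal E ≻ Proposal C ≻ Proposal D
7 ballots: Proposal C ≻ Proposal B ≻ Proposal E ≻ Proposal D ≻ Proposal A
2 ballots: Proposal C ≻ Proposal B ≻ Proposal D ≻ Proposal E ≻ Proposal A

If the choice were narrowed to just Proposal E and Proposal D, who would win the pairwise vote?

Proposal E

Proposal E is ranked above Proposal D on 33 ballots; Proposal D above Proposal E on 2.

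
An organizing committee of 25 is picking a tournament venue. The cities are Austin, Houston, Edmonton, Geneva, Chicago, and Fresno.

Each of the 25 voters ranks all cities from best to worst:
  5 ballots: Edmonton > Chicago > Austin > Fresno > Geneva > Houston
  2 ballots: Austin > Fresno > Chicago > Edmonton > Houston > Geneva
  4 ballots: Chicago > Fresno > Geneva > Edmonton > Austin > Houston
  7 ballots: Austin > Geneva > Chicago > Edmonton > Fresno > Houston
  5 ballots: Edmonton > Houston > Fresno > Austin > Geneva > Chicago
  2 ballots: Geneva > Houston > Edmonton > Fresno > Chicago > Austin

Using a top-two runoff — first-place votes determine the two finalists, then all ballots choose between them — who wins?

Edmonton

Round 1 first-place votes: Austin 9, Houston 0, Edmonton 10, Geneva 2, Chicago 4, Fresno 0. Edmonton and Austin advance.
Runoff: Edmonton is ranked above Austin on 16 ballots, Austin above Edmonton on 9.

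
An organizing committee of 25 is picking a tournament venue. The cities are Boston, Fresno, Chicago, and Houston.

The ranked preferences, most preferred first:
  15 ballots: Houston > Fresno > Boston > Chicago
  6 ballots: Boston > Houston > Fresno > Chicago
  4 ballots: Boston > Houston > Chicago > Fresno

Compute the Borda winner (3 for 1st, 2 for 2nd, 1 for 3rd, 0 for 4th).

Boston: 15×1 + 6×3 + 4×3 = 45
Fresno: 15×2 + 6×1 + 4×0 = 36
Chicago: 15×0 + 6×0 + 4×1 = 4
Houston: 15×3 + 6×2 + 4×2 = 65

Houston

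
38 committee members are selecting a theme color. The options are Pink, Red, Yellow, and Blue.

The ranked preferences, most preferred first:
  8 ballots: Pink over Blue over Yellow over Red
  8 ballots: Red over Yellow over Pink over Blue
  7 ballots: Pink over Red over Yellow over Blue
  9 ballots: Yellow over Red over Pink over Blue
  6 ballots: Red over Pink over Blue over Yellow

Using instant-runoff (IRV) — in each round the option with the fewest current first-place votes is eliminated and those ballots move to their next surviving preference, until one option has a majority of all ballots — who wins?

Red

Round 1: Pink 15, Red 14, Yellow 9, Blue 0. Blue eliminated.
Round 2: Pink 15, Red 14, Yellow 9. Yellow eliminated.
Round 3: Pink 15, Red 23. Red has a majority (≥20).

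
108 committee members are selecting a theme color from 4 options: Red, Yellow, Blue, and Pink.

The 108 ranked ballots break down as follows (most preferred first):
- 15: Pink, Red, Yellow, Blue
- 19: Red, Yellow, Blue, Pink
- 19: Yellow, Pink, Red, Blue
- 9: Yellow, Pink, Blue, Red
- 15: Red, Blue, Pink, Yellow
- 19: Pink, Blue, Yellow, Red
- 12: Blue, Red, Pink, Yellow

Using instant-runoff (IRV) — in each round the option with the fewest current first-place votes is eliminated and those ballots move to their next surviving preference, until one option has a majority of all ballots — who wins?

Pink

Round 1: Red 34, Yellow 28, Blue 12, Pink 34. Blue eliminated.
Round 2: Red 46, Yellow 28, Pink 34. Yellow eliminated.
Round 3: Red 46, Pink 62. Pink has a majority (≥55).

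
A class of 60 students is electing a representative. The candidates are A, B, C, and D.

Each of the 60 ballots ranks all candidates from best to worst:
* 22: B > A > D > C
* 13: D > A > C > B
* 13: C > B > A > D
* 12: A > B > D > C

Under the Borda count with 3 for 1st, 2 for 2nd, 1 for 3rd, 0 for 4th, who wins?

A

A: 22×2 + 13×2 + 13×1 + 12×3 = 119
B: 22×3 + 13×0 + 13×2 + 12×2 = 116
C: 22×0 + 13×1 + 13×3 + 12×0 = 52
D: 22×1 + 13×3 + 13×0 + 12×1 = 73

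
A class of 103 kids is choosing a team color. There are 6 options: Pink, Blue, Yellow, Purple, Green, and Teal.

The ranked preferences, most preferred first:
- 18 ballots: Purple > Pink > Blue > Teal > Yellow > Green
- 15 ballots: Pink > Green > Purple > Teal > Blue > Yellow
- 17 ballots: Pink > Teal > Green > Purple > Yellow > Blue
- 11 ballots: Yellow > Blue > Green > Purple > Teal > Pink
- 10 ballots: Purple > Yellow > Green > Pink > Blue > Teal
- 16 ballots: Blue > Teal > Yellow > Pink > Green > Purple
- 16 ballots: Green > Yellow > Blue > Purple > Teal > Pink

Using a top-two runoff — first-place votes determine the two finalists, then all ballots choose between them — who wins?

Round 1 first-place votes: Pink 32, Blue 16, Yellow 11, Purple 28, Green 16, Teal 0. Pink and Purple advance.
Runoff: Pink is ranked above Purple on 48 ballots, Purple above Pink on 55.

Purple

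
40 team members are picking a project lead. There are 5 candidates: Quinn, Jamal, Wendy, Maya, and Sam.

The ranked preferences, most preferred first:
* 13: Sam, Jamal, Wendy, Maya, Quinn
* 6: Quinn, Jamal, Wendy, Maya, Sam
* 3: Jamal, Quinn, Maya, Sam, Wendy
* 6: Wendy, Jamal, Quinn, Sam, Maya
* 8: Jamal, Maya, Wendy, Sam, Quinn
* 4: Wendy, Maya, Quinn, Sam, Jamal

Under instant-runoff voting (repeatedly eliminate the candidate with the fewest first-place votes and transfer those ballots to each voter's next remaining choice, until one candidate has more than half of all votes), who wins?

Round 1: Quinn 6, Jamal 11, Wendy 10, Maya 0, Sam 13. Maya eliminated.
Round 2: Quinn 6, Jamal 11, Wendy 10, Sam 13. Quinn eliminated.
Round 3: Jamal 17, Wendy 10, Sam 13. Wendy eliminated.
Round 4: Jamal 23, Sam 17. Jamal has a majority (≥21).

Jamal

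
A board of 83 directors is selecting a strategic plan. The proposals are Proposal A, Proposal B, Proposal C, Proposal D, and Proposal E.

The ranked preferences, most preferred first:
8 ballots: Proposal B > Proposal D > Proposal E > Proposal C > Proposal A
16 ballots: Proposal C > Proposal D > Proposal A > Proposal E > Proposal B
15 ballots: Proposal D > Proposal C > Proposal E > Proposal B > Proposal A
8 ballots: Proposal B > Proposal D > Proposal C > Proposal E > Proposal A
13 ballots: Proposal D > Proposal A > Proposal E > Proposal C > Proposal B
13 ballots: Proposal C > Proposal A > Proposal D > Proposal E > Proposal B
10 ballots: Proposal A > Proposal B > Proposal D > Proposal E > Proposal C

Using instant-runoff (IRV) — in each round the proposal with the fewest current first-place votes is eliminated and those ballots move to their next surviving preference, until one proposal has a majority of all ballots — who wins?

Proposal D

Round 1: Proposal A 10, Proposal B 16, Proposal C 29, Proposal D 28, Proposal E 0. Proposal E eliminated.
Round 2: Proposal A 10, Proposal B 16, Proposal C 29, Proposal D 28. Proposal A eliminated.
Round 3: Proposal B 26, Proposal C 29, Proposal D 28. Proposal B eliminated.
Round 4: Proposal C 29, Proposal D 54. Proposal D has a majority (≥42).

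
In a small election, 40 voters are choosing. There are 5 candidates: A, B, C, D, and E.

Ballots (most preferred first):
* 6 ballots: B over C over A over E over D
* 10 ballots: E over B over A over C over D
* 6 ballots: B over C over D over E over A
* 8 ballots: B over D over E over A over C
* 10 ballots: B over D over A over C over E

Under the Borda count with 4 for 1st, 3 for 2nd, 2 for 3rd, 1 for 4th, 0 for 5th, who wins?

B

A: 6×2 + 10×2 + 6×0 + 8×1 + 10×2 = 60
B: 6×4 + 10×3 + 6×4 + 8×4 + 10×4 = 150
C: 6×3 + 10×1 + 6×3 + 8×0 + 10×1 = 56
D: 6×0 + 10×0 + 6×2 + 8×3 + 10×3 = 66
E: 6×1 + 10×4 + 6×1 + 8×2 + 10×0 = 68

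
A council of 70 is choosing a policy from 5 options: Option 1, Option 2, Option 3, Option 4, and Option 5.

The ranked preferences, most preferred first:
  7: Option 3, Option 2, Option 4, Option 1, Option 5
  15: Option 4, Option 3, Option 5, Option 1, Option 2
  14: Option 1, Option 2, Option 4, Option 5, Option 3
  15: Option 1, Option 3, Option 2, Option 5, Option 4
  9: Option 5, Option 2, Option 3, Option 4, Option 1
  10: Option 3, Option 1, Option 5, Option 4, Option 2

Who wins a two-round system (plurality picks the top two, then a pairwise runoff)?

Option 3

Round 1 first-place votes: Option 1 29, Option 2 0, Option 3 17, Option 4 15, Option 5 9. Option 1 and Option 3 advance.
Runoff: Option 1 is ranked above Option 3 on 29 ballots, Option 3 above Option 1 on 41.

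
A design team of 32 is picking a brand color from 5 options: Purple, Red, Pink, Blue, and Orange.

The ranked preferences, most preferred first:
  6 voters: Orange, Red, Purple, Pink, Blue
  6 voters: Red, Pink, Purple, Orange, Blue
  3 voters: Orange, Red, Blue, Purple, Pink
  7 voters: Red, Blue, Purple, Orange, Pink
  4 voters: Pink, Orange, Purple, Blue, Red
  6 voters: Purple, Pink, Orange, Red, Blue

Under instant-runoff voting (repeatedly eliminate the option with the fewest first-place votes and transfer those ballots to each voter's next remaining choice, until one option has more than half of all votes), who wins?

Round 1: Purple 6, Red 13, Pink 4, Blue 0, Orange 9. Blue eliminated.
Round 2: Purple 6, Red 13, Pink 4, Orange 9. Pink eliminated.
Round 3: Purple 6, Red 13, Orange 13. Purple eliminated.
Round 4: Red 13, Orange 19. Orange has a majority (≥17).

Orange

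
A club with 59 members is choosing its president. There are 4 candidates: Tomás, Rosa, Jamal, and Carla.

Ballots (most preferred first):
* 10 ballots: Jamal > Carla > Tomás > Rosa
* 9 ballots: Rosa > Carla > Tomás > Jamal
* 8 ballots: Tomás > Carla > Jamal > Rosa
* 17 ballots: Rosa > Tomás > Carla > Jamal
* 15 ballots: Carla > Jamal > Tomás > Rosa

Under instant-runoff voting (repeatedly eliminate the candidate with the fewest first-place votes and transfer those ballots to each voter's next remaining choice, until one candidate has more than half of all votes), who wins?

Carla

Round 1: Tomás 8, Rosa 26, Jamal 10, Carla 15. Tomás eliminated.
Round 2: Rosa 26, Jamal 10, Carla 23. Jamal eliminated.
Round 3: Rosa 26, Carla 33. Carla has a majority (≥30).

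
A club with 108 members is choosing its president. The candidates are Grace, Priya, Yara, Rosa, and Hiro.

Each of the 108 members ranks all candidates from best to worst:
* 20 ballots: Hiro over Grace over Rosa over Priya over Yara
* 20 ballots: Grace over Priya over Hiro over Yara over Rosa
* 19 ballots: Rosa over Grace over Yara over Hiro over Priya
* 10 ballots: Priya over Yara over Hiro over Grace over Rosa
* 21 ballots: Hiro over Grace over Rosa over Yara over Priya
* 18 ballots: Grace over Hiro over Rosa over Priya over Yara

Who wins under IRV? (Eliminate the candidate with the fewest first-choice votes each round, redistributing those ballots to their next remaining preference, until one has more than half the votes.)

Grace

Round 1: Grace 38, Priya 10, Yara 0, Rosa 19, Hiro 41. Yara eliminated.
Round 2: Grace 38, Priya 10, Rosa 19, Hiro 41. Priya eliminated.
Round 3: Grace 38, Rosa 19, Hiro 51. Rosa eliminated.
Round 4: Grace 57, Hiro 51. Grace has a majority (≥55).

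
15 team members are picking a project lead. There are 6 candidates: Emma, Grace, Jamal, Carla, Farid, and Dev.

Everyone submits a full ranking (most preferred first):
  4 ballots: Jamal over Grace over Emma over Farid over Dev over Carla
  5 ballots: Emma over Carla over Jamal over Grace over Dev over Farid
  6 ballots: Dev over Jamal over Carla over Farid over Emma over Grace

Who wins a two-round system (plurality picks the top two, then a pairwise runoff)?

Round 1 first-place votes: Emma 5, Grace 0, Jamal 4, Carla 0, Farid 0, Dev 6. Dev and Emma advance.
Runoff: Dev is ranked above Emma on 6 ballots, Emma above Dev on 9.

Emma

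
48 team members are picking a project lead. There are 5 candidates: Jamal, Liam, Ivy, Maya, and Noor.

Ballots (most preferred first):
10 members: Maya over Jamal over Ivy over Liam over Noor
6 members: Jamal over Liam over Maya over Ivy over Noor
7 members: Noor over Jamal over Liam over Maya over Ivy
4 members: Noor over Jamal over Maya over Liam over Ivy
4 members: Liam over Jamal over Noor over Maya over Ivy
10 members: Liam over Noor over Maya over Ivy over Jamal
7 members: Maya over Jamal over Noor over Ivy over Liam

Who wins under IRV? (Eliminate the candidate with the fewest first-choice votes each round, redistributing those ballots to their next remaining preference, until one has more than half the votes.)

Liam

Round 1: Jamal 6, Liam 14, Ivy 0, Maya 17, Noor 11. Ivy eliminated.
Round 2: Jamal 6, Liam 14, Maya 17, Noor 11. Jamal eliminated.
Round 3: Liam 20, Maya 17, Noor 11. Noor eliminated.
Round 4: Liam 27, Maya 21. Liam has a majority (≥25).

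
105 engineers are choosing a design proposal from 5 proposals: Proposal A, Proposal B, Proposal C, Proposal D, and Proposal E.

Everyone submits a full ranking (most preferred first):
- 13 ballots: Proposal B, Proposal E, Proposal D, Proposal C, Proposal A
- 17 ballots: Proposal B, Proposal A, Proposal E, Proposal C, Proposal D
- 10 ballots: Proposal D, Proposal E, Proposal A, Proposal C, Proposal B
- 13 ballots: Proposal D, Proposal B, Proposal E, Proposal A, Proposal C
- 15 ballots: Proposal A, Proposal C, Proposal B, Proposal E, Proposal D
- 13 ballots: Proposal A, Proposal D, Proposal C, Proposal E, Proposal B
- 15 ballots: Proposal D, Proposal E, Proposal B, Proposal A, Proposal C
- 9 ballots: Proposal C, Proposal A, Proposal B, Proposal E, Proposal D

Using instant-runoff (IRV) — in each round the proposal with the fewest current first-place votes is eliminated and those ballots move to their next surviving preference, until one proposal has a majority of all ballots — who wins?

Round 1: Proposal A 28, Proposal B 30, Proposal C 9, Proposal D 38, Proposal E 0. Proposal E eliminated.
Round 2: Proposal A 28, Proposal B 30, Proposal C 9, Proposal D 38. Proposal C eliminated.
Round 3: Proposal A 37, Proposal B 30, Proposal D 38. Proposal B eliminated.
Round 4: Proposal A 54, Proposal D 51. Proposal A has a majority (≥53).

Proposal A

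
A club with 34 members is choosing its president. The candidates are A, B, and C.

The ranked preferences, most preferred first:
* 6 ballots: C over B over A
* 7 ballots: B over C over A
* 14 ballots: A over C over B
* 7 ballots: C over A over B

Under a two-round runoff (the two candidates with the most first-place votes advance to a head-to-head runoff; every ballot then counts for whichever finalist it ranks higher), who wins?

C

Round 1 first-place votes: A 14, B 7, C 13. A and C advance.
Runoff: A is ranked above C on 14 ballots, C above A on 20.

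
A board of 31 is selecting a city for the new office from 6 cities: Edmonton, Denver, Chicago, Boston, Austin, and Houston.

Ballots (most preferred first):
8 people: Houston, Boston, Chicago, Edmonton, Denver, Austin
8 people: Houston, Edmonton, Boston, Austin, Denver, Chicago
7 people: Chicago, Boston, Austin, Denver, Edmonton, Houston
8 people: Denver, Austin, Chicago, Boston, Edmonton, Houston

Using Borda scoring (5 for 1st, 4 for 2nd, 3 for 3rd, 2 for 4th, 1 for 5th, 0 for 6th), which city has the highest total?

Boston

Edmonton: 8×2 + 8×4 + 7×1 + 8×1 = 63
Denver: 8×1 + 8×1 + 7×2 + 8×5 = 70
Chicago: 8×3 + 8×0 + 7×5 + 8×3 = 83
Boston: 8×4 + 8×3 + 7×4 + 8×2 = 100
Austin: 8×0 + 8×2 + 7×3 + 8×4 = 69
Houston: 8×5 + 8×5 + 7×0 + 8×0 = 80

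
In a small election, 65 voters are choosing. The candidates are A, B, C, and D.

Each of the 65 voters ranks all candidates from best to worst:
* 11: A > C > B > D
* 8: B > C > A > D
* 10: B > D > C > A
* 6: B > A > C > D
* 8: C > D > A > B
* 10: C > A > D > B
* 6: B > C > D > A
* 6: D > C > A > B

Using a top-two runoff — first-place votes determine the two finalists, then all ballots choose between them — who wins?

Round 1 first-place votes: A 11, B 30, C 18, D 6. B and C advance.
Runoff: B is ranked above C on 30 ballots, C above B on 35.

C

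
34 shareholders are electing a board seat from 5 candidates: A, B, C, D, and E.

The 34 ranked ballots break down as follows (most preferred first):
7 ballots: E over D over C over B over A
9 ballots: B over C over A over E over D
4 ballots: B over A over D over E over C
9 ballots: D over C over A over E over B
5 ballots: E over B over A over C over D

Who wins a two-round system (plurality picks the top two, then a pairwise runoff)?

E

Round 1 first-place votes: A 0, B 13, C 0, D 9, E 12. B and E advance.
Runoff: B is ranked above E on 13 ballots, E above B on 21.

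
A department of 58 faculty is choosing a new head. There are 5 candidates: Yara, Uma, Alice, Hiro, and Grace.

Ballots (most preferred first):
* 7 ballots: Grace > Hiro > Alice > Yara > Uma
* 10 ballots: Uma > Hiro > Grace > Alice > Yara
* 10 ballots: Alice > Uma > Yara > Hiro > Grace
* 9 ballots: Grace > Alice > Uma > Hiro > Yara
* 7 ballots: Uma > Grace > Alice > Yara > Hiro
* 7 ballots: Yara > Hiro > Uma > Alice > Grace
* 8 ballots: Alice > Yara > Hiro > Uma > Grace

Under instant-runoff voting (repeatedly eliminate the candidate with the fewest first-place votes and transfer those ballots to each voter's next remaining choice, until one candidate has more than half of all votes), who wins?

Alice

Round 1: Yara 7, Uma 17, Alice 18, Hiro 0, Grace 16. Hiro eliminated.
Round 2: Yara 7, Uma 17, Alice 18, Grace 16. Yara eliminated.
Round 3: Uma 24, Alice 18, Grace 16. Grace eliminated.
Round 4: Uma 24, Alice 34. Alice has a majority (≥30).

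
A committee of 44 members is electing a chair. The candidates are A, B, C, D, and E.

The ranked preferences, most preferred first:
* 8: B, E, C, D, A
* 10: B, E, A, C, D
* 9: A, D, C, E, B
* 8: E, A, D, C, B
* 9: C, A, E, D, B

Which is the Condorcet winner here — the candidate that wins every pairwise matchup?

E

E vs A: 26–18
E vs B: 26–18
E vs C: 26–18
E vs D: 35–9
E beats every other candidate.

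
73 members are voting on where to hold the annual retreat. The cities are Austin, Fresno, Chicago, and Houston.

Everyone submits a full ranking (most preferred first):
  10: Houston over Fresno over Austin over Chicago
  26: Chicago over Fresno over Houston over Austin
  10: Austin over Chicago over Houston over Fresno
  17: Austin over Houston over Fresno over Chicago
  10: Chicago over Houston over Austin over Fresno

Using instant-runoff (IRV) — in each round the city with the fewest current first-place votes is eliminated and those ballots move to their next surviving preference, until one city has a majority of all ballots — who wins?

Austin

Round 1: Austin 27, Fresno 0, Chicago 36, Houston 10. Fresno eliminated.
Round 2: Austin 27, Chicago 36, Houston 10. Houston eliminated.
Round 3: Austin 37, Chicago 36. Austin has a majority (≥37).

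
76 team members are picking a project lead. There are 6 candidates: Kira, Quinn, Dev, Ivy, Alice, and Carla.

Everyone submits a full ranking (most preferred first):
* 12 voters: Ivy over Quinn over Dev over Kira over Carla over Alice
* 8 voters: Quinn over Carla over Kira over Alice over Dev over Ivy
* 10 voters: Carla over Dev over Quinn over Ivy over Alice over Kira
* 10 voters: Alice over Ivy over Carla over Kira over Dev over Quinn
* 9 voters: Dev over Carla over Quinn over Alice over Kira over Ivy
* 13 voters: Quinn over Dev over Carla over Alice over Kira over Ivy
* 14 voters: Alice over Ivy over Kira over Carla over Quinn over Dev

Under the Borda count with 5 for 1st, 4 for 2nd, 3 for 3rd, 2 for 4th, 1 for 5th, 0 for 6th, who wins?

Carla

Kira: 12×2 + 8×3 + 10×0 + 10×2 + 9×1 + 13×1 + 14×3 = 132
Quinn: 12×4 + 8×5 + 10×3 + 10×0 + 9×3 + 13×5 + 14×1 = 224
Dev: 12×3 + 8×1 + 10×4 + 10×1 + 9×5 + 13×4 + 14×0 = 191
Ivy: 12×5 + 8×0 + 10×2 + 10×4 + 9×0 + 13×0 + 14×4 = 176
Alice: 12×0 + 8×2 + 10×1 + 10×5 + 9×2 + 13×2 + 14×5 = 190
Carla: 12×1 + 8×4 + 10×5 + 10×3 + 9×4 + 13×3 + 14×2 = 227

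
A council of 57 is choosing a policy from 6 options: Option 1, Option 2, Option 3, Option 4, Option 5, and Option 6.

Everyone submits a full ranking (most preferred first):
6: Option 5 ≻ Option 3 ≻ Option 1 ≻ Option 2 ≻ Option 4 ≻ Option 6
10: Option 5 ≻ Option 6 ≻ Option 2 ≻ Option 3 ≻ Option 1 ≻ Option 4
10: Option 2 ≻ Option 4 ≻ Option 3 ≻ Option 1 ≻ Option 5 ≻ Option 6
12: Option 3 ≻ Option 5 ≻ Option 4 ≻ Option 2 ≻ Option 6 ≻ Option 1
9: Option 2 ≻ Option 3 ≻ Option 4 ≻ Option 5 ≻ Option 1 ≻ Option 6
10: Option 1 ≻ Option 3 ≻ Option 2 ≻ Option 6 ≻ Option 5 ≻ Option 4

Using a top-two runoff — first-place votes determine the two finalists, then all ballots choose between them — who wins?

Option 2

Round 1 first-place votes: Option 1 10, Option 2 19, Option 3 12, Option 4 0, Option 5 16, Option 6 0. Option 2 and Option 5 advance.
Runoff: Option 2 is ranked above Option 5 on 29 ballots, Option 5 above Option 2 on 28.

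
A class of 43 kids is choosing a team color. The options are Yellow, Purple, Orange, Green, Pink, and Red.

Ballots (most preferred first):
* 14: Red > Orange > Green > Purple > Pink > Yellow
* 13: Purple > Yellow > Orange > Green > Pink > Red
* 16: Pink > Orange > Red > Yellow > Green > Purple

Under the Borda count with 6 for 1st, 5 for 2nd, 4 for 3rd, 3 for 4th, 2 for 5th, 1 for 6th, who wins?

Orange

Yellow: 14×1 + 13×5 + 16×3 = 127
Purple: 14×3 + 13×6 + 16×1 = 136
Orange: 14×5 + 13×4 + 16×5 = 202
Green: 14×4 + 13×3 + 16×2 = 127
Pink: 14×2 + 13×2 + 16×6 = 150
Red: 14×6 + 13×1 + 16×4 = 161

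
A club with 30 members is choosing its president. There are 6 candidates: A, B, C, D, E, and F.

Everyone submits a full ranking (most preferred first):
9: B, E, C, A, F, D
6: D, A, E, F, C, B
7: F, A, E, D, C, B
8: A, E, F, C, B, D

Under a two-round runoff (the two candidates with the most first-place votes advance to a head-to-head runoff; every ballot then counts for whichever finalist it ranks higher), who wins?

Round 1 first-place votes: A 8, B 9, C 0, D 6, E 0, F 7. B and A advance.
Runoff: B is ranked above A on 9 ballots, A above B on 21.

A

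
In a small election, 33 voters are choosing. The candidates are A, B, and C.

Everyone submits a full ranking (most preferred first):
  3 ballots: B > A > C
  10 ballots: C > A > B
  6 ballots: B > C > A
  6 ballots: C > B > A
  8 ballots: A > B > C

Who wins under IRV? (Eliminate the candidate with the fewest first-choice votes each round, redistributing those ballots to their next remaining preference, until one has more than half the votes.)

Round 1: A 8, B 9, C 16. A eliminated.
Round 2: B 17, C 16. B has a majority (≥17).

B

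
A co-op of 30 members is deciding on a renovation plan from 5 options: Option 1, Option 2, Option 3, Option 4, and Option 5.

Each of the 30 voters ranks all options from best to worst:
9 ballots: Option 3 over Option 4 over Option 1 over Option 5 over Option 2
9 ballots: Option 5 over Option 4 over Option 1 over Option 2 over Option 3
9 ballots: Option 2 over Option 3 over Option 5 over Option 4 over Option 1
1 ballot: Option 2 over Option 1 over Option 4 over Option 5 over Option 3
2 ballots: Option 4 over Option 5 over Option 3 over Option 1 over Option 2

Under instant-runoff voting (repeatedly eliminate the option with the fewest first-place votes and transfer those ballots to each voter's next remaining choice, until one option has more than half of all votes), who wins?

Option 5

Round 1: Option 1 0, Option 2 10, Option 3 9, Option 4 2, Option 5 9. Option 1 eliminated.
Round 2: Option 2 10, Option 3 9, Option 4 2, Option 5 9. Option 4 eliminated.
Round 3: Option 2 10, Option 3 9, Option 5 11. Option 3 eliminated.
Round 4: Option 2 10, Option 5 20. Option 5 has a majority (≥16).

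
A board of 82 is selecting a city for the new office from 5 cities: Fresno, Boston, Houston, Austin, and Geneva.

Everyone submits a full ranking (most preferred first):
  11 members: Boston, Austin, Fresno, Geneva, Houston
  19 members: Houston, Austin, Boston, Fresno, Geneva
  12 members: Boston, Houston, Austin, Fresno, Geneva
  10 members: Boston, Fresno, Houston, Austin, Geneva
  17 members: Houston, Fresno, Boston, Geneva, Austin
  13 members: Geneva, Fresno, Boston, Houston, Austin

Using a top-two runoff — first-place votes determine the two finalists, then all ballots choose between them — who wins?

Boston

Round 1 first-place votes: Fresno 0, Boston 33, Houston 36, Austin 0, Geneva 13. Houston and Boston advance.
Runoff: Houston is ranked above Boston on 36 ballots, Boston above Houston on 46.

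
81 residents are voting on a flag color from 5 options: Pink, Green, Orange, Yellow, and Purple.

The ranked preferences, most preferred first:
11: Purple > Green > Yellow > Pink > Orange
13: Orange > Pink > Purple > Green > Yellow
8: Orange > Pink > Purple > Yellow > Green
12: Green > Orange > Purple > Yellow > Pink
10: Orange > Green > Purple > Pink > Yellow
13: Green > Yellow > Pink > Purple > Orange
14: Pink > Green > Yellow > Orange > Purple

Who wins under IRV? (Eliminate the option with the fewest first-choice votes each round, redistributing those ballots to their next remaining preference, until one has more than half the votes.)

Round 1: Pink 14, Green 25, Orange 31, Yellow 0, Purple 11. Yellow eliminated.
Round 2: Pink 14, Green 25, Orange 31, Purple 11. Purple eliminated.
Round 3: Pink 14, Green 36, Orange 31. Pink eliminated.
Round 4: Green 50, Orange 31. Green has a majority (≥41).

Green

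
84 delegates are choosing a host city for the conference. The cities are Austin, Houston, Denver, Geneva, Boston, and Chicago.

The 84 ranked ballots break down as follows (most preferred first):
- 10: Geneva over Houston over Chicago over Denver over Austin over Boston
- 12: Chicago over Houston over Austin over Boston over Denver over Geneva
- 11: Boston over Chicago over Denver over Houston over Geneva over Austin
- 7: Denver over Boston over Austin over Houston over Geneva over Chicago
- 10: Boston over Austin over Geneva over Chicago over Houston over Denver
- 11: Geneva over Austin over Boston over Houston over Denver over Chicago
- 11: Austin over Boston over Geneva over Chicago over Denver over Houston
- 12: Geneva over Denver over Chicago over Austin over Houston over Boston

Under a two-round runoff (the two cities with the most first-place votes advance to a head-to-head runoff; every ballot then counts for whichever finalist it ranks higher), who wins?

Round 1 first-place votes: Austin 11, Houston 0, Denver 7, Geneva 33, Boston 21, Chicago 12. Geneva and Boston advance.
Runoff: Geneva is ranked above Boston on 33 ballots, Boston above Geneva on 51.

Boston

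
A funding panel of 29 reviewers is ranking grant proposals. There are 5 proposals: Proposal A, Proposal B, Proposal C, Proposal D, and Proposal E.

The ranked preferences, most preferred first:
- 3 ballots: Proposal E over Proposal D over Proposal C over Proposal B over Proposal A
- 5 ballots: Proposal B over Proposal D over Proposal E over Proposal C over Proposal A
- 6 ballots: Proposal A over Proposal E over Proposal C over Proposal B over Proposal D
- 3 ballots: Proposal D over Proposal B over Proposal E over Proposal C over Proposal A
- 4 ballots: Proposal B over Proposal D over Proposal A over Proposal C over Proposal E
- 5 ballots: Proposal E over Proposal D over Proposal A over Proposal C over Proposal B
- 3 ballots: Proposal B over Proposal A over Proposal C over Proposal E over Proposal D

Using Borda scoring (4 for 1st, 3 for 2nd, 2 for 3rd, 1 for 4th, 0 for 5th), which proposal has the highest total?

Proposal A: 3×0 + 5×0 + 6×4 + 3×0 + 4×2 + 5×2 + 3×3 = 51
Proposal B: 3×1 + 5×4 + 6×1 + 3×3 + 4×4 + 5×0 + 3×4 = 66
Proposal C: 3×2 + 5×1 + 6×2 + 3×1 + 4×1 + 5×1 + 3×2 = 41
Proposal D: 3×3 + 5×3 + 6×0 + 3×4 + 4×3 + 5×3 + 3×0 = 63
Proposal E: 3×4 + 5×2 + 6×3 + 3×2 + 4×0 + 5×4 + 3×1 = 69

Proposal E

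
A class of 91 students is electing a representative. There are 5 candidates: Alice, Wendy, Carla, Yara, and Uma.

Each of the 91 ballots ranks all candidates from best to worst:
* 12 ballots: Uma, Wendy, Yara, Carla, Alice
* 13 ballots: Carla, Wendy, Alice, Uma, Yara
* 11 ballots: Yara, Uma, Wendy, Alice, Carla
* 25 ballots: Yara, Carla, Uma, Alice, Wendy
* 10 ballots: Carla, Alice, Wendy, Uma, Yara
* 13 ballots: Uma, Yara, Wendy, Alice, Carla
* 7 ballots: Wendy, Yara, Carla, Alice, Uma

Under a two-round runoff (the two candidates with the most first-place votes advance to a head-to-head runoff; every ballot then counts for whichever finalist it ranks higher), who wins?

Uma

Round 1 first-place votes: Alice 0, Wendy 7, Carla 23, Yara 36, Uma 25. Yara and Uma advance.
Runoff: Yara is ranked above Uma on 43 ballots, Uma above Yara on 48.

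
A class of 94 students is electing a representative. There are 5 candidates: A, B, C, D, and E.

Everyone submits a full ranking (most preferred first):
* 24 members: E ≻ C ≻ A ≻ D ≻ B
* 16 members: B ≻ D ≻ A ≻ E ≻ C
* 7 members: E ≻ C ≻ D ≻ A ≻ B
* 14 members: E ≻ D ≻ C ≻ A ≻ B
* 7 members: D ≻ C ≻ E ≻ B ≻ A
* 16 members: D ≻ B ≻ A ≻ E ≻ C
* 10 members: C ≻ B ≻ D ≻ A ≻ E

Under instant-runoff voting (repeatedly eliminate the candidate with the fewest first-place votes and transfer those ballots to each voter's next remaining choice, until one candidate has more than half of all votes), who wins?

Round 1: A 0, B 16, C 10, D 23, E 45. A eliminated.
Round 2: B 16, C 10, D 23, E 45. C eliminated.
Round 3: B 26, D 23, E 45. D eliminated.
Round 4: B 42, E 52. E has a majority (≥48).

E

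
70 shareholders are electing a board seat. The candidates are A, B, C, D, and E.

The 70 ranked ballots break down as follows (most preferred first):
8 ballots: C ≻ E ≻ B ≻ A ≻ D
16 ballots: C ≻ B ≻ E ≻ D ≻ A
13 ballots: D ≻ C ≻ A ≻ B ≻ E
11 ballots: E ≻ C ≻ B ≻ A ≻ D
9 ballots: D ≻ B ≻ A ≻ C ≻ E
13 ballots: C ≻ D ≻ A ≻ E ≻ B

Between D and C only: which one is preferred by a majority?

C

D is ranked above C on 22 ballots; C above D on 48.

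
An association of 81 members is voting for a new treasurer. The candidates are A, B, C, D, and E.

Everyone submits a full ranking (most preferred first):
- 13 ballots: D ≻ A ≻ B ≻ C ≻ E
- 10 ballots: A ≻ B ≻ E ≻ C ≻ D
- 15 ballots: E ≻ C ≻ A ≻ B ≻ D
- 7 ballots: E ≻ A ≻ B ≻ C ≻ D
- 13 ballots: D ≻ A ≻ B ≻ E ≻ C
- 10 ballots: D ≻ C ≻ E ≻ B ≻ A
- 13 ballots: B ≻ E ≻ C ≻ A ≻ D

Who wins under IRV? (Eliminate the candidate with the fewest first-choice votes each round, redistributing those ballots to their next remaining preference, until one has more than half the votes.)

Round 1: A 10, B 13, C 0, D 36, E 22. C eliminated.
Round 2: A 10, B 13, D 36, E 22. A eliminated.
Round 3: B 23, D 36, E 22. E eliminated.
Round 4: B 45, D 36. B has a majority (≥41).

B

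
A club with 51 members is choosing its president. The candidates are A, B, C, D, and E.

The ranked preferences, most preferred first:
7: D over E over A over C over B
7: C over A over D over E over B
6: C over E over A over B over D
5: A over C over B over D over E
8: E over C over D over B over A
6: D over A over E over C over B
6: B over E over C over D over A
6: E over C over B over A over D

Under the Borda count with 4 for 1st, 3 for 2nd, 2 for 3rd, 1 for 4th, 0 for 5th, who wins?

C

A: 7×2 + 7×3 + 6×2 + 5×4 + 8×0 + 6×3 + 6×0 + 6×1 = 91
B: 7×0 + 7×0 + 6×1 + 5×2 + 8×1 + 6×0 + 6×4 + 6×2 = 60
C: 7×1 + 7×4 + 6×4 + 5×3 + 8×3 + 6×1 + 6×2 + 6×3 = 134
D: 7×4 + 7×2 + 6×0 + 5×1 + 8×2 + 6×4 + 6×1 + 6×0 = 93
E: 7×3 + 7×1 + 6×3 + 5×0 + 8×4 + 6×2 + 6×3 + 6×4 = 132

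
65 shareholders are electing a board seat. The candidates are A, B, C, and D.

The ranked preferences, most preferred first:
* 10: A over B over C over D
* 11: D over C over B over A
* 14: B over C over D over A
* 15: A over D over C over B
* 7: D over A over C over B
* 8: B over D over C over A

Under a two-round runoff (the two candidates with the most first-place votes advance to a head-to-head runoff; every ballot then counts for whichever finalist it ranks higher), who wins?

B

Round 1 first-place votes: A 25, B 22, C 0, D 18. A and B advance.
Runoff: A is ranked above B on 32 ballots, B above A on 33.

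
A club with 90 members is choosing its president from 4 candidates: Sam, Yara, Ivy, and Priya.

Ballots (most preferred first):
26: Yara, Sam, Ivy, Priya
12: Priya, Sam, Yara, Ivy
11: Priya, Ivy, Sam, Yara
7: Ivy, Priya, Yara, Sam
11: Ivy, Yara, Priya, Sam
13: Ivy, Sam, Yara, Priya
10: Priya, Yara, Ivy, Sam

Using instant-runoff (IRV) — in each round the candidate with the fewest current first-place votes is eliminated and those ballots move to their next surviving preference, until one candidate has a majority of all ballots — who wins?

Round 1: Sam 0, Yara 26, Ivy 31, Priya 33. Sam eliminated.
Round 2: Yara 26, Ivy 31, Priya 33. Yara eliminated.
Round 3: Ivy 57, Priya 33. Ivy has a majority (≥46).

Ivy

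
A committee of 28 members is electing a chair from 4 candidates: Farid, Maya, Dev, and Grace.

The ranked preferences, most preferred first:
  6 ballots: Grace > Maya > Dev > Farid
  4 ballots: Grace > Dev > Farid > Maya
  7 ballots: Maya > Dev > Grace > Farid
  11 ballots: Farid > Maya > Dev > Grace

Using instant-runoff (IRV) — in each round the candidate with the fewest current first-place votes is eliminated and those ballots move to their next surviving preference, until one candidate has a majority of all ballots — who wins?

Round 1: Farid 11, Maya 7, Dev 0, Grace 10. Dev eliminated.
Round 2: Farid 11, Maya 7, Grace 10. Maya eliminated.
Round 3: Farid 11, Grace 17. Grace has a majority (≥15).

Grace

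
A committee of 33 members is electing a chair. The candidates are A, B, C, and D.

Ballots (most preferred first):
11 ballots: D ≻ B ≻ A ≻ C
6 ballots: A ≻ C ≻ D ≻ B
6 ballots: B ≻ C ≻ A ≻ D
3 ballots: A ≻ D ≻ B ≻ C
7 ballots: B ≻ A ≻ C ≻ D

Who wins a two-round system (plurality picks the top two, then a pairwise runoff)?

Round 1 first-place votes: A 9, B 13, C 0, D 11. B and D advance.
Runoff: B is ranked above D on 13 ballots, D above B on 20.

D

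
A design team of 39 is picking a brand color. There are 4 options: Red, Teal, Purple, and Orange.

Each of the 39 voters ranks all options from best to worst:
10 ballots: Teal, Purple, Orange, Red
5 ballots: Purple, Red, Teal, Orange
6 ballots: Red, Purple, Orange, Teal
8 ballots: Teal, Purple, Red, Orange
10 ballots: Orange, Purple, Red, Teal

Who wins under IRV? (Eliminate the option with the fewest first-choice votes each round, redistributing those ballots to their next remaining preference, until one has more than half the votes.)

Red

Round 1: Red 6, Teal 18, Purple 5, Orange 10. Purple eliminated.
Round 2: Red 11, Teal 18, Orange 10. Orange eliminated.
Round 3: Red 21, Teal 18. Red has a majority (≥20).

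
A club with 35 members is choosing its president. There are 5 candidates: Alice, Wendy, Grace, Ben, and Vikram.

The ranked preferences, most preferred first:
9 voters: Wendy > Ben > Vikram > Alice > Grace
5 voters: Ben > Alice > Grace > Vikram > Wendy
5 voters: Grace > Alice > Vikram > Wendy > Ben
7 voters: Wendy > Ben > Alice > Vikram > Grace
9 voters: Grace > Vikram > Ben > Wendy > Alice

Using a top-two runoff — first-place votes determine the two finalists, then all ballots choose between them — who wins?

Round 1 first-place votes: Alice 0, Wendy 16, Grace 14, Ben 5, Vikram 0. Wendy and Grace advance.
Runoff: Wendy is ranked above Grace on 16 ballots, Grace above Wendy on 19.

Grace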